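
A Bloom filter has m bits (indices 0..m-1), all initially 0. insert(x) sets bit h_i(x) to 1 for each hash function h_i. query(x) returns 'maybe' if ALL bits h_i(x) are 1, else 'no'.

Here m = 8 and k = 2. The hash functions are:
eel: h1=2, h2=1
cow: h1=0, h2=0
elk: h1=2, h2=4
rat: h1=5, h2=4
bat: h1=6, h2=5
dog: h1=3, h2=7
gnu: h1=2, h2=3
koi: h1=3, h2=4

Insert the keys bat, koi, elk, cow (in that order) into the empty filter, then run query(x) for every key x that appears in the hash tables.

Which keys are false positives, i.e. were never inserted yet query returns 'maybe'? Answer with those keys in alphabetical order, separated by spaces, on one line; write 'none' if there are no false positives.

Answer: gnu rat

Derivation:
Start: bits=00000000
After insert 'bat': sets bits 5 6 -> bits=00000110
After insert 'koi': sets bits 3 4 -> bits=00011110
After insert 'elk': sets bits 2 4 -> bits=00111110
After insert 'cow': sets bits 0 -> bits=10111110
Not inserted: dog eel gnu rat — query each against bits=10111110:
query dog: checks bit3=1, bit7=0 (has a 0) -> no => not a false positive
query eel: checks bit1=0, bit2=1 (has a 0) -> no => not a false positive
query gnu: checks bit2=1, bit3=1 (all 1) -> maybe => FALSE POSITIVE
query rat: checks bit4=1, bit5=1 (all 1) -> maybe => FALSE POSITIVE
False positives (alphabetical): gnu rat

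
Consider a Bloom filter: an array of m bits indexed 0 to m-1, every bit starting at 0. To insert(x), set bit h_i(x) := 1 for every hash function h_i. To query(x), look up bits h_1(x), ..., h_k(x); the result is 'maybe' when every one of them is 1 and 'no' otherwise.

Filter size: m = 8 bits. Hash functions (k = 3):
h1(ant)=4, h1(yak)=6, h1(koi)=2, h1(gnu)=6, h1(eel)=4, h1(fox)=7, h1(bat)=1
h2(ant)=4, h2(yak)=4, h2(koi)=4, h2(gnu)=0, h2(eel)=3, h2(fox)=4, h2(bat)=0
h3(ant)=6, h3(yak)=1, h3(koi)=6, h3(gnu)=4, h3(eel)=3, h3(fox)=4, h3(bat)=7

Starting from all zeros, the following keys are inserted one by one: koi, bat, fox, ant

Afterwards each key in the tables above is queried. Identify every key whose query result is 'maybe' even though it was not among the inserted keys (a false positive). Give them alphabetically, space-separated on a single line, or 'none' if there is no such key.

Answer: gnu yak

Derivation:
Start: bits=00000000
After insert 'koi': sets bits 2 4 6 -> bits=00101010
After insert 'bat': sets bits 0 1 7 -> bits=11101011
After insert 'fox': sets bits 4 7 -> bits=11101011
After insert 'ant': sets bits 4 6 -> bits=11101011
Not inserted: eel gnu yak — query each against bits=11101011:
query eel: checks bit3=0, bit4=1 (has a 0) -> no => not a false positive
query gnu: checks bit0=1, bit4=1, bit6=1 (all 1) -> maybe => FALSE POSITIVE
query yak: checks bit1=1, bit4=1, bit6=1 (all 1) -> maybe => FALSE POSITIVE
False positives (alphabetical): gnu yak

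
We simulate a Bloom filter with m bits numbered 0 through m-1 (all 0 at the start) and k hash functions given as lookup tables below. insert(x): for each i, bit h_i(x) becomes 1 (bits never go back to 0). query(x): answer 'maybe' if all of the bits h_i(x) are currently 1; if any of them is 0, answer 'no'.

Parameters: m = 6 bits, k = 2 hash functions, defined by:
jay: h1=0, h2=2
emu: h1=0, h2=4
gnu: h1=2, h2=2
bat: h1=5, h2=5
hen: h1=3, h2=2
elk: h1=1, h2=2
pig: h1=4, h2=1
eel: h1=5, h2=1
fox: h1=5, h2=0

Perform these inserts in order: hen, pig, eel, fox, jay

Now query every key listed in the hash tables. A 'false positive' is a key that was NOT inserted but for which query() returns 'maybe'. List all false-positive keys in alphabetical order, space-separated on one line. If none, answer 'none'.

Start: bits=000000
After insert 'hen': sets bits 2 3 -> bits=001100
After insert 'pig': sets bits 1 4 -> bits=011110
After insert 'eel': sets bits 1 5 -> bits=011111
After insert 'fox': sets bits 0 5 -> bits=111111
After insert 'jay': sets bits 0 2 -> bits=111111
Not inserted: bat elk emu gnu — query each against bits=111111:
query bat: checks bit5=1 (all 1) -> maybe => FALSE POSITIVE
query elk: checks bit1=1, bit2=1 (all 1) -> maybe => FALSE POSITIVE
query emu: checks bit0=1, bit4=1 (all 1) -> maybe => FALSE POSITIVE
query gnu: checks bit2=1 (all 1) -> maybe => FALSE POSITIVE
False positives (alphabetical): bat elk emu gnu

Answer: bat elk emu gnu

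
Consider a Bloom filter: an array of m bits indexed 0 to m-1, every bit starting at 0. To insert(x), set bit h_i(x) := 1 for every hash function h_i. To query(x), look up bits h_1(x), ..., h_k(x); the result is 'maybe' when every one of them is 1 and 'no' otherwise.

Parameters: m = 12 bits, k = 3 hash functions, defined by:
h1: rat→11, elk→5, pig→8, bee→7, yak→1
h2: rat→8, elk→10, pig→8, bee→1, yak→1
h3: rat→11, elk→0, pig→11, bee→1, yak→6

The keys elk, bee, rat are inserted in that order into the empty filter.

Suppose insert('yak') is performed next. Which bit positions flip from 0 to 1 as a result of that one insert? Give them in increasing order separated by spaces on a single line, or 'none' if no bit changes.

Answer: 6

Derivation:
Start: bits=000000000000
After insert 'elk': sets bits 0 5 10 -> bits=100001000010
After insert 'bee': sets bits 1 7 -> bits=110001010010
After insert 'rat': sets bits 8 11 -> bits=110001011011
insert 'yak' would touch bits 1 6; currently bit1=1, bit6=0
Bits that are 0 among those (would change 0->1): 6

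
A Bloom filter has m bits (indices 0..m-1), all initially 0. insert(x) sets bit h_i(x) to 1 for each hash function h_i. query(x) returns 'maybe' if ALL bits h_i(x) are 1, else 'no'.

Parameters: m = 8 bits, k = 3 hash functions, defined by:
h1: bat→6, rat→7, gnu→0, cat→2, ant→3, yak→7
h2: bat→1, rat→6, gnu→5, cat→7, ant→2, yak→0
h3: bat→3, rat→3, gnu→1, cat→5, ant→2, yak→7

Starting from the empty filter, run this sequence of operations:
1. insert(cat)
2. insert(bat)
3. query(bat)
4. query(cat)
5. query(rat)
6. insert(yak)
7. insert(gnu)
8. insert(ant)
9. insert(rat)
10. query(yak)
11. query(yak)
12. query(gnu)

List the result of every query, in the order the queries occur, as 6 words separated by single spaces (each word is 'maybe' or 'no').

Start: bits=00000000
Op 1: insert cat -> sets bits 2 5 7 -> bits=00100101
Op 2: insert bat -> sets bits 1 3 6 -> bits=01110111
Op 3: query bat -> checks bit1=1, bit3=1, bit6=1 (all 1) -> maybe
Op 4: query cat -> checks bit2=1, bit5=1, bit7=1 (all 1) -> maybe
Op 5: query rat -> checks bit3=1, bit6=1, bit7=1 (all 1) -> maybe
Op 6: insert yak -> sets bits 0 7 -> bits=11110111
Op 7: insert gnu -> sets bits 0 1 5 -> bits=11110111
Op 8: insert ant -> sets bits 2 3 -> bits=11110111
Op 9: insert rat -> sets bits 3 6 7 -> bits=11110111
Op 10: query yak -> checks bit0=1, bit7=1 (all 1) -> maybe
Op 11: query yak -> checks bit0=1, bit7=1 (all 1) -> maybe
Op 12: query gnu -> checks bit0=1, bit1=1, bit5=1 (all 1) -> maybe
Query results in order: maybe maybe maybe maybe maybe maybe

Answer: maybe maybe maybe maybe maybe maybe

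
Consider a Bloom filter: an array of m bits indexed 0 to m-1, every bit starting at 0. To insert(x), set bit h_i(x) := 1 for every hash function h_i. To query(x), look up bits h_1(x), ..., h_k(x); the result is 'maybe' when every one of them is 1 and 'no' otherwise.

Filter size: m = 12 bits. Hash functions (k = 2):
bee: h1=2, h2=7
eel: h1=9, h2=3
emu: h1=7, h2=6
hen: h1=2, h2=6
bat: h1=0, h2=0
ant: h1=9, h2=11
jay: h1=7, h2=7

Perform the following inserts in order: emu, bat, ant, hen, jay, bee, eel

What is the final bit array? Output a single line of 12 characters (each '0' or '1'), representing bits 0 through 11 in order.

Start: bits=000000000000
After insert 'emu': sets bits 6 7 -> bits=000000110000
After insert 'bat': sets bits 0 -> bits=100000110000
After insert 'ant': sets bits 9 11 -> bits=100000110101
After insert 'hen': sets bits 2 6 -> bits=101000110101
After insert 'jay': sets bits 7 -> bits=101000110101
After insert 'bee': sets bits 2 7 -> bits=101000110101
After insert 'eel': sets bits 3 9 -> bits=101100110101

Answer: 101100110101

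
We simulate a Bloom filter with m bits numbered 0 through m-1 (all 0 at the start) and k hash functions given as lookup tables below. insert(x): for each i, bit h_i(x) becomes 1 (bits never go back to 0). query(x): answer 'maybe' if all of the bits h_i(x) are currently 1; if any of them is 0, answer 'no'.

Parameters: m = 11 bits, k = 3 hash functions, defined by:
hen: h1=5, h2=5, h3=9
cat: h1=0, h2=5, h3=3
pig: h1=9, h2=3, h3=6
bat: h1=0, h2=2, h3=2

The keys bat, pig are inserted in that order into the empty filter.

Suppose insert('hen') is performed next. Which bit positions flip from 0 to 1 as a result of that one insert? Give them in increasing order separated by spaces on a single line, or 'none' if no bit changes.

Start: bits=00000000000
After insert 'bat': sets bits 0 2 -> bits=10100000000
After insert 'pig': sets bits 3 6 9 -> bits=10110010010
insert 'hen' would touch bits 5 9; currently bit5=0, bit9=1
Bits that are 0 among those (would change 0->1): 5

Answer: 5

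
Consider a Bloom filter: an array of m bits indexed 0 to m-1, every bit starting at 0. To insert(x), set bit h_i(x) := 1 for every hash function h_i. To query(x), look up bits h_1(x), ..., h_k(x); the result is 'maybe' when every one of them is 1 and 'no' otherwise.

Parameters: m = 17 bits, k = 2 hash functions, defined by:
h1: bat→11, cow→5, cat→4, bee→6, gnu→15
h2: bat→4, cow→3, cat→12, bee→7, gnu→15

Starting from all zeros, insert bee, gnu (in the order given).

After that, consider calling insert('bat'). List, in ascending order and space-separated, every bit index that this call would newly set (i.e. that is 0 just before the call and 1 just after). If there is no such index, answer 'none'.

Start: bits=00000000000000000
After insert 'bee': sets bits 6 7 -> bits=00000011000000000
After insert 'gnu': sets bits 15 -> bits=00000011000000010
insert 'bat' would touch bits 4 11; currently bit4=0, bit11=0
Bits that are 0 among those (would change 0->1): 4 11

Answer: 4 11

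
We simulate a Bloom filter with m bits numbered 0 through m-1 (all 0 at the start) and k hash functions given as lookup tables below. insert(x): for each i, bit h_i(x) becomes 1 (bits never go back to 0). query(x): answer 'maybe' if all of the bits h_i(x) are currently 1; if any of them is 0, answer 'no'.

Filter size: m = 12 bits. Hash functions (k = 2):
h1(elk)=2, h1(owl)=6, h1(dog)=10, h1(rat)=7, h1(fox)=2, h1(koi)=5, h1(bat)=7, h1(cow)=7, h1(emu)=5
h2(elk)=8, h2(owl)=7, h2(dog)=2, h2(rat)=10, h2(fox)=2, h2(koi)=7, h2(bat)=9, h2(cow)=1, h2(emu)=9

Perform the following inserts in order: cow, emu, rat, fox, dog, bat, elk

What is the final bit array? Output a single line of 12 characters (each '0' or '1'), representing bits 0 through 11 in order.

Answer: 011001011110

Derivation:
Start: bits=000000000000
After insert 'cow': sets bits 1 7 -> bits=010000010000
After insert 'emu': sets bits 5 9 -> bits=010001010100
After insert 'rat': sets bits 7 10 -> bits=010001010110
After insert 'fox': sets bits 2 -> bits=011001010110
After insert 'dog': sets bits 2 10 -> bits=011001010110
After insert 'bat': sets bits 7 9 -> bits=011001010110
After insert 'elk': sets bits 2 8 -> bits=011001011110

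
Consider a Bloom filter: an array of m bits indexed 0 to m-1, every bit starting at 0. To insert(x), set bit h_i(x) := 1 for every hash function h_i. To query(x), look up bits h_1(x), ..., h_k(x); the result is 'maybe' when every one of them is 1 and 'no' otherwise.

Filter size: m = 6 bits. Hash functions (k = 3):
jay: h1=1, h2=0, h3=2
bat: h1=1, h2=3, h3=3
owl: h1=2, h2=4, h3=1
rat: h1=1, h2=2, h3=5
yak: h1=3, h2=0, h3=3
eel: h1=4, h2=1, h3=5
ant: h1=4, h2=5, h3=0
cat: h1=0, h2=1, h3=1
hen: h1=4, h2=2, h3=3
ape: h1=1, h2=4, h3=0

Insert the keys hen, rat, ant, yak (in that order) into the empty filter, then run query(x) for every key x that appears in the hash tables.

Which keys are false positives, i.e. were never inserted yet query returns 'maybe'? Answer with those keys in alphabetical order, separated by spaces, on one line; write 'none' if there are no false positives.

Answer: ape bat cat eel jay owl

Derivation:
Start: bits=000000
After insert 'hen': sets bits 2 3 4 -> bits=001110
After insert 'rat': sets bits 1 2 5 -> bits=011111
After insert 'ant': sets bits 0 4 5 -> bits=111111
After insert 'yak': sets bits 0 3 -> bits=111111
Not inserted: ape bat cat eel jay owl — query each against bits=111111:
query ape: checks bit0=1, bit1=1, bit4=1 (all 1) -> maybe => FALSE POSITIVE
query bat: checks bit1=1, bit3=1 (all 1) -> maybe => FALSE POSITIVE
query cat: checks bit0=1, bit1=1 (all 1) -> maybe => FALSE POSITIVE
query eel: checks bit1=1, bit4=1, bit5=1 (all 1) -> maybe => FALSE POSITIVE
query jay: checks bit0=1, bit1=1, bit2=1 (all 1) -> maybe => FALSE POSITIVE
query owl: checks bit1=1, bit2=1, bit4=1 (all 1) -> maybe => FALSE POSITIVE
False positives (alphabetical): ape bat cat eel jay owl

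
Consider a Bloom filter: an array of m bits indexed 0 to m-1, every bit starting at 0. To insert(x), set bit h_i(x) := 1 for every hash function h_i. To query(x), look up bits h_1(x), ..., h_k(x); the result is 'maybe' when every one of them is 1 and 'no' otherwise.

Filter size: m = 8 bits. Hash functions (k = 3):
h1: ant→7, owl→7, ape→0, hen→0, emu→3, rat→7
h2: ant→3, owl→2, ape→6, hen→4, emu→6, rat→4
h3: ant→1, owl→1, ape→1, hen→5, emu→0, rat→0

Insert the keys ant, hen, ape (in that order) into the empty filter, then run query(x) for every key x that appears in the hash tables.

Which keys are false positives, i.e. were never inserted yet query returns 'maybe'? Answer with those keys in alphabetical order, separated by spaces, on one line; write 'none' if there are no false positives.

Start: bits=00000000
After insert 'ant': sets bits 1 3 7 -> bits=01010001
After insert 'hen': sets bits 0 4 5 -> bits=11011101
After insert 'ape': sets bits 0 1 6 -> bits=11011111
Not inserted: emu owl rat — query each against bits=11011111:
query emu: checks bit0=1, bit3=1, bit6=1 (all 1) -> maybe => FALSE POSITIVE
query owl: checks bit1=1, bit2=0, bit7=1 (has a 0) -> no => not a false positive
query rat: checks bit0=1, bit4=1, bit7=1 (all 1) -> maybe => FALSE POSITIVE
False positives (alphabetical): emu rat

Answer: emu rat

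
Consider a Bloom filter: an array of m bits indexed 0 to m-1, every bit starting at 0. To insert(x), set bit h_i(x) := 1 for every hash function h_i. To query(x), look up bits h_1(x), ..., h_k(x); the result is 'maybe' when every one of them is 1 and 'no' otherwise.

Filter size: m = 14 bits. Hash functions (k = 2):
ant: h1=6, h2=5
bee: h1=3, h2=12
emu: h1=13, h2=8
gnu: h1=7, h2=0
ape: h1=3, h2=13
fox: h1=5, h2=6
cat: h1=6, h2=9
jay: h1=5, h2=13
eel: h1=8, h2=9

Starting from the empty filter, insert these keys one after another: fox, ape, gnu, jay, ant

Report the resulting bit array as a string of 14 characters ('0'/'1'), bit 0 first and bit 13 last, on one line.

Start: bits=00000000000000
After insert 'fox': sets bits 5 6 -> bits=00000110000000
After insert 'ape': sets bits 3 13 -> bits=00010110000001
After insert 'gnu': sets bits 0 7 -> bits=10010111000001
After insert 'jay': sets bits 5 13 -> bits=10010111000001
After insert 'ant': sets bits 5 6 -> bits=10010111000001

Answer: 10010111000001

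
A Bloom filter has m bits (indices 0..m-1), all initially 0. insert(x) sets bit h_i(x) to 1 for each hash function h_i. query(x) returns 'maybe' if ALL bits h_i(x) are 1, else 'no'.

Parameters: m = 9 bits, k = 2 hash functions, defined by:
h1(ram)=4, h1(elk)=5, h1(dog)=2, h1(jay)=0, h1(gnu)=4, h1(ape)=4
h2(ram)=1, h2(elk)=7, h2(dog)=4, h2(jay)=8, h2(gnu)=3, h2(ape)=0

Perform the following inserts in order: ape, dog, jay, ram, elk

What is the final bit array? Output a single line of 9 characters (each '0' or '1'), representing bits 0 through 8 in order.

Answer: 111011011

Derivation:
Start: bits=000000000
After insert 'ape': sets bits 0 4 -> bits=100010000
After insert 'dog': sets bits 2 4 -> bits=101010000
After insert 'jay': sets bits 0 8 -> bits=101010001
After insert 'ram': sets bits 1 4 -> bits=111010001
After insert 'elk': sets bits 5 7 -> bits=111011011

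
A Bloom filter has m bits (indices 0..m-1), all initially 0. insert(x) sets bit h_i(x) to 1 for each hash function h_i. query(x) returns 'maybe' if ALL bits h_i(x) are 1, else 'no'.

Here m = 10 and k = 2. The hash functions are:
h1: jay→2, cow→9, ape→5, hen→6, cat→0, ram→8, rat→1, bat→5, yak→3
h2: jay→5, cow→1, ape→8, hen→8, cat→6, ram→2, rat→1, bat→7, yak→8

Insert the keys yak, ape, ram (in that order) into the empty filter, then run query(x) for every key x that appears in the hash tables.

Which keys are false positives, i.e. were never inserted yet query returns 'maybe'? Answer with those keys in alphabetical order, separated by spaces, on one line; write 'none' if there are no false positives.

Start: bits=0000000000
After insert 'yak': sets bits 3 8 -> bits=0001000010
After insert 'ape': sets bits 5 8 -> bits=0001010010
After insert 'ram': sets bits 2 8 -> bits=0011010010
Not inserted: bat cat cow hen jay rat — query each against bits=0011010010:
query bat: checks bit5=1, bit7=0 (has a 0) -> no => not a false positive
query cat: checks bit0=0, bit6=0 (has a 0) -> no => not a false positive
query cow: checks bit1=0, bit9=0 (has a 0) -> no => not a false positive
query hen: checks bit6=0, bit8=1 (has a 0) -> no => not a false positive
query jay: checks bit2=1, bit5=1 (all 1) -> maybe => FALSE POSITIVE
query rat: checks bit1=0 (has a 0) -> no => not a false positive
False positives (alphabetical): jay

Answer: jay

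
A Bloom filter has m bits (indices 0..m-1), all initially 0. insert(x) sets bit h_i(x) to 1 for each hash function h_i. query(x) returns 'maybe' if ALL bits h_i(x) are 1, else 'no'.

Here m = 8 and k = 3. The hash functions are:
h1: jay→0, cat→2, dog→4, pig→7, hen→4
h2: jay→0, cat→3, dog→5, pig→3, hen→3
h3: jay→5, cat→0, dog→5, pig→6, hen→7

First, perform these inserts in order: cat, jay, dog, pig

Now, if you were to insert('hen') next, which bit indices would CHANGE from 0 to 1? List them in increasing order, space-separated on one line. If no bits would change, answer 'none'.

Answer: none

Derivation:
Start: bits=00000000
After insert 'cat': sets bits 0 2 3 -> bits=10110000
After insert 'jay': sets bits 0 5 -> bits=10110100
After insert 'dog': sets bits 4 5 -> bits=10111100
After insert 'pig': sets bits 3 6 7 -> bits=10111111
insert 'hen' would touch bits 3 4 7; currently bit3=1, bit4=1, bit7=1
Bits that are 0 among those (would change 0->1): none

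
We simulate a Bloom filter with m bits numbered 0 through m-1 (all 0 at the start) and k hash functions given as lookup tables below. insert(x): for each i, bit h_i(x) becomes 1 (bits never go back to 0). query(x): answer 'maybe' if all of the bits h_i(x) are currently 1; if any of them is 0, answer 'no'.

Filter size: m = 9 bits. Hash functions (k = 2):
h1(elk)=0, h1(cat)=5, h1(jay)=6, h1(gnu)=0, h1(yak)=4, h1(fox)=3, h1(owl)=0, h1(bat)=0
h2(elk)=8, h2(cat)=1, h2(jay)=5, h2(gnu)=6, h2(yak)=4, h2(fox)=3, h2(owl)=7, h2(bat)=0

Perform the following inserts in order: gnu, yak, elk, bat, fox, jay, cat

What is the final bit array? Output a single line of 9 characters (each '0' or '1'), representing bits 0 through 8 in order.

Start: bits=000000000
After insert 'gnu': sets bits 0 6 -> bits=100000100
After insert 'yak': sets bits 4 -> bits=100010100
After insert 'elk': sets bits 0 8 -> bits=100010101
After insert 'bat': sets bits 0 -> bits=100010101
After insert 'fox': sets bits 3 -> bits=100110101
After insert 'jay': sets bits 5 6 -> bits=100111101
After insert 'cat': sets bits 1 5 -> bits=110111101

Answer: 110111101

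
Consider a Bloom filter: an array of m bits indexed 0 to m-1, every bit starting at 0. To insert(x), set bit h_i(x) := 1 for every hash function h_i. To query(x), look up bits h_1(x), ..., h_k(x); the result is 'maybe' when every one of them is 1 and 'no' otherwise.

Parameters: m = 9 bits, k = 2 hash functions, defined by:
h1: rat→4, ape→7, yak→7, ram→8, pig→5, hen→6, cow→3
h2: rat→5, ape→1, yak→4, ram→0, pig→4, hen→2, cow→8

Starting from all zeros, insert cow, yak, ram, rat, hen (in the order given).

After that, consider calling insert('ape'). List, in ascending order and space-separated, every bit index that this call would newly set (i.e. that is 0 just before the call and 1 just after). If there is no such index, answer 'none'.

Start: bits=000000000
After insert 'cow': sets bits 3 8 -> bits=000100001
After insert 'yak': sets bits 4 7 -> bits=000110011
After insert 'ram': sets bits 0 8 -> bits=100110011
After insert 'rat': sets bits 4 5 -> bits=100111011
After insert 'hen': sets bits 2 6 -> bits=101111111
insert 'ape' would touch bits 1 7; currently bit1=0, bit7=1
Bits that are 0 among those (would change 0->1): 1

Answer: 1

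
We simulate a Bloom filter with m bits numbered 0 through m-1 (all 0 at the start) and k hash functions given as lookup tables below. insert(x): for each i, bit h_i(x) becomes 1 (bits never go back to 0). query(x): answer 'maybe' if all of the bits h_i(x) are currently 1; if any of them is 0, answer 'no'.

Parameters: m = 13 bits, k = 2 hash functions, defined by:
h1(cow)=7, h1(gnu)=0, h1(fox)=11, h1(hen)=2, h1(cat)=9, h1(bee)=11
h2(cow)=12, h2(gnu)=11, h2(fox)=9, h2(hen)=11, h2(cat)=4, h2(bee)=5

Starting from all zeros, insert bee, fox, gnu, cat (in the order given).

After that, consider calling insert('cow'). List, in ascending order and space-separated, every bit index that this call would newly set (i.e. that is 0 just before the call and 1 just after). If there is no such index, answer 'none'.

Answer: 7 12

Derivation:
Start: bits=0000000000000
After insert 'bee': sets bits 5 11 -> bits=0000010000010
After insert 'fox': sets bits 9 11 -> bits=0000010001010
After insert 'gnu': sets bits 0 11 -> bits=1000010001010
After insert 'cat': sets bits 4 9 -> bits=1000110001010
insert 'cow' would touch bits 7 12; currently bit7=0, bit12=0
Bits that are 0 among those (would change 0->1): 7 12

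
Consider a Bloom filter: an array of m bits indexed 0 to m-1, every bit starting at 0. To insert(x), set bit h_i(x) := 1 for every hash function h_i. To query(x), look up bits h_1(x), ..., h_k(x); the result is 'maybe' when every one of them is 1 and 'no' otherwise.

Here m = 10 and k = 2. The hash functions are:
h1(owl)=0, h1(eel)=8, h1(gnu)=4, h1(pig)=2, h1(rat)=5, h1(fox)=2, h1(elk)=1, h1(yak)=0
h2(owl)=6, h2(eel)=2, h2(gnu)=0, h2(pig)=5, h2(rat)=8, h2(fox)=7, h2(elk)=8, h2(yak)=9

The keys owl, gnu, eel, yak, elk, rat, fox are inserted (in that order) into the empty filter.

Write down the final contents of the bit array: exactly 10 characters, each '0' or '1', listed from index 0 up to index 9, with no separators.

Answer: 1110111111

Derivation:
Start: bits=0000000000
After insert 'owl': sets bits 0 6 -> bits=1000001000
After insert 'gnu': sets bits 0 4 -> bits=1000101000
After insert 'eel': sets bits 2 8 -> bits=1010101010
After insert 'yak': sets bits 0 9 -> bits=1010101011
After insert 'elk': sets bits 1 8 -> bits=1110101011
After insert 'rat': sets bits 5 8 -> bits=1110111011
After insert 'fox': sets bits 2 7 -> bits=1110111111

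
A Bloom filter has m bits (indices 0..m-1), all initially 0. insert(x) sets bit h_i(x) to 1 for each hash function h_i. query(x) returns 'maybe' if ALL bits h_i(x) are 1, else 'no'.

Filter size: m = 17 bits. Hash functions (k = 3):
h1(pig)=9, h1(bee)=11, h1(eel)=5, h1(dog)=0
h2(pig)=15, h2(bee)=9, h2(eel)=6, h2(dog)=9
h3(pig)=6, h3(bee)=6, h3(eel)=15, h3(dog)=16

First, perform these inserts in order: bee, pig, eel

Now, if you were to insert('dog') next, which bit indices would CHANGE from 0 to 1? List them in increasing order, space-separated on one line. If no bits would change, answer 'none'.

Answer: 0 16

Derivation:
Start: bits=00000000000000000
After insert 'bee': sets bits 6 9 11 -> bits=00000010010100000
After insert 'pig': sets bits 6 9 15 -> bits=00000010010100010
After insert 'eel': sets bits 5 6 15 -> bits=00000110010100010
insert 'dog' would touch bits 0 9 16; currently bit0=0, bit9=1, bit16=0
Bits that are 0 among those (would change 0->1): 0 16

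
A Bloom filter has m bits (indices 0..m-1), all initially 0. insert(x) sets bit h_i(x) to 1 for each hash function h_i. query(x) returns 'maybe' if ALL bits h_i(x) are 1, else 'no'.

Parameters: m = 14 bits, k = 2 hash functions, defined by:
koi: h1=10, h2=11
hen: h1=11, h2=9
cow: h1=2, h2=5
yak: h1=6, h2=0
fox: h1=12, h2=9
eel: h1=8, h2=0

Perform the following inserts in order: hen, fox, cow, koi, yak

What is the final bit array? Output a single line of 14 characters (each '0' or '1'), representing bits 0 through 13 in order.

Start: bits=00000000000000
After insert 'hen': sets bits 9 11 -> bits=00000000010100
After insert 'fox': sets bits 9 12 -> bits=00000000010110
After insert 'cow': sets bits 2 5 -> bits=00100100010110
After insert 'koi': sets bits 10 11 -> bits=00100100011110
After insert 'yak': sets bits 0 6 -> bits=10100110011110

Answer: 10100110011110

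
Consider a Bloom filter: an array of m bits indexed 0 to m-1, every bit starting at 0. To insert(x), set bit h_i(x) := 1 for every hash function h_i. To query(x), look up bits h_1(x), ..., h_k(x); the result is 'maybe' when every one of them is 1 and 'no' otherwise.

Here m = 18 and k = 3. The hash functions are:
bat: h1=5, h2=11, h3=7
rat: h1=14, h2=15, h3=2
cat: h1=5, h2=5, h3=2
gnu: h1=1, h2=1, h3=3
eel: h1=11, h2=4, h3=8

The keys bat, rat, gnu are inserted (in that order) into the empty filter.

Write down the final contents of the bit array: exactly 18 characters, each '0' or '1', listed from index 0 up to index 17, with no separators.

Start: bits=000000000000000000
After insert 'bat': sets bits 5 7 11 -> bits=000001010001000000
After insert 'rat': sets bits 2 14 15 -> bits=001001010001001100
After insert 'gnu': sets bits 1 3 -> bits=011101010001001100

Answer: 011101010001001100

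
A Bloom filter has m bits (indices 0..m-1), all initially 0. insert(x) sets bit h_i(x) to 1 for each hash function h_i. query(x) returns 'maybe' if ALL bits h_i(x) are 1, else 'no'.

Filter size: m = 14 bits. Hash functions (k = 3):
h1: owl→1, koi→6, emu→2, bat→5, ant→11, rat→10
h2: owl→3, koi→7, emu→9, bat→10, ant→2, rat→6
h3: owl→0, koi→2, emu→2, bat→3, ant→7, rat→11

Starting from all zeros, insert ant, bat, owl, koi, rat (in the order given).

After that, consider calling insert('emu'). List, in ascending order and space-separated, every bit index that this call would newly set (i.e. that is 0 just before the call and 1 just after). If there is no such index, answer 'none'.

Answer: 9

Derivation:
Start: bits=00000000000000
After insert 'ant': sets bits 2 7 11 -> bits=00100001000100
After insert 'bat': sets bits 3 5 10 -> bits=00110101001100
After insert 'owl': sets bits 0 1 3 -> bits=11110101001100
After insert 'koi': sets bits 2 6 7 -> bits=11110111001100
After insert 'rat': sets bits 6 10 11 -> bits=11110111001100
insert 'emu' would touch bits 2 9; currently bit2=1, bit9=0
Bits that are 0 among those (would change 0->1): 9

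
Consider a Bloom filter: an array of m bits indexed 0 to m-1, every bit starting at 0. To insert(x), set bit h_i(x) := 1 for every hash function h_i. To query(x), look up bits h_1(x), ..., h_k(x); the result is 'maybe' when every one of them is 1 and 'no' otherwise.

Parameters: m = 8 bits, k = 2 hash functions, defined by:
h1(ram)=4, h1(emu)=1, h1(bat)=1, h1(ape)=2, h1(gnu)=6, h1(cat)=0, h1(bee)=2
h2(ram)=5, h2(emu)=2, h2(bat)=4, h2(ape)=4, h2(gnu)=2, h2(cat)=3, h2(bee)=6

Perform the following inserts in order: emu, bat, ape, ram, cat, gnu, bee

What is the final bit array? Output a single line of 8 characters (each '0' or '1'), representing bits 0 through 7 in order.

Answer: 11111110

Derivation:
Start: bits=00000000
After insert 'emu': sets bits 1 2 -> bits=01100000
After insert 'bat': sets bits 1 4 -> bits=01101000
After insert 'ape': sets bits 2 4 -> bits=01101000
After insert 'ram': sets bits 4 5 -> bits=01101100
After insert 'cat': sets bits 0 3 -> bits=11111100
After insert 'gnu': sets bits 2 6 -> bits=11111110
After insert 'bee': sets bits 2 6 -> bits=11111110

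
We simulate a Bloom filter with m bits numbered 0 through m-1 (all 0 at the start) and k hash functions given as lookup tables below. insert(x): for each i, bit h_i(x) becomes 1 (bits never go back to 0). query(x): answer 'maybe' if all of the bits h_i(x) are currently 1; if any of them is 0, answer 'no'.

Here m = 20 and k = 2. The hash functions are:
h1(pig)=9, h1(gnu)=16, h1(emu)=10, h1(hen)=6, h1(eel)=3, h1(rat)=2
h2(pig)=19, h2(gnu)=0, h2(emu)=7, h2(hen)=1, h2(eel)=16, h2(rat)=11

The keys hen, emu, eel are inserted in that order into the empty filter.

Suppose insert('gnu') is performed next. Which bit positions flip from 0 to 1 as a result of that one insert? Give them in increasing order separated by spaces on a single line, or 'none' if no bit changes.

Start: bits=00000000000000000000
After insert 'hen': sets bits 1 6 -> bits=01000010000000000000
After insert 'emu': sets bits 7 10 -> bits=01000011001000000000
After insert 'eel': sets bits 3 16 -> bits=01010011001000001000
insert 'gnu' would touch bits 0 16; currently bit0=0, bit16=1
Bits that are 0 among those (would change 0->1): 0

Answer: 0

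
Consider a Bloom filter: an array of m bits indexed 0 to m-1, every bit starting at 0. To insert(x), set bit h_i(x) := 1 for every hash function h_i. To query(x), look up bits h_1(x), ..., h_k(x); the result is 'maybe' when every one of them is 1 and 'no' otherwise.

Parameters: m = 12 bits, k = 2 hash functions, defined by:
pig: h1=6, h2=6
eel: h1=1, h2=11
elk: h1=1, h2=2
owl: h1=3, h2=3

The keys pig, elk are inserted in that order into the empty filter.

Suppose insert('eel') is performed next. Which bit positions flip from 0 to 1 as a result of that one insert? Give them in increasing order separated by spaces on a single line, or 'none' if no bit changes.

Answer: 11

Derivation:
Start: bits=000000000000
After insert 'pig': sets bits 6 -> bits=000000100000
After insert 'elk': sets bits 1 2 -> bits=011000100000
insert 'eel' would touch bits 1 11; currently bit1=1, bit11=0
Bits that are 0 among those (would change 0->1): 11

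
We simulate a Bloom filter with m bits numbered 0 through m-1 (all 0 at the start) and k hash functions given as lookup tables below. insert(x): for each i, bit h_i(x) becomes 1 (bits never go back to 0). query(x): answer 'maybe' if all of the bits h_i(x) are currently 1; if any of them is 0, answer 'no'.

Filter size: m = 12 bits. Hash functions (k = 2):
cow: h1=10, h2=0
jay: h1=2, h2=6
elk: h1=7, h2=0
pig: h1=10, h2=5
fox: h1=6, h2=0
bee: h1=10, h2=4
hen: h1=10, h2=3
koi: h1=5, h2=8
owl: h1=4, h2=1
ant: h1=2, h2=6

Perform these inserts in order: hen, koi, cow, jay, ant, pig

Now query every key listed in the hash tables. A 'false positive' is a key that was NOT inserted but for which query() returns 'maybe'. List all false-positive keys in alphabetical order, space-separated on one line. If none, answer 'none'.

Start: bits=000000000000
After insert 'hen': sets bits 3 10 -> bits=000100000010
After insert 'koi': sets bits 5 8 -> bits=000101001010
After insert 'cow': sets bits 0 10 -> bits=100101001010
After insert 'jay': sets bits 2 6 -> bits=101101101010
After insert 'ant': sets bits 2 6 -> bits=101101101010
After insert 'pig': sets bits 5 10 -> bits=101101101010
Not inserted: bee elk fox owl — query each against bits=101101101010:
query bee: checks bit4=0, bit10=1 (has a 0) -> no => not a false positive
query elk: checks bit0=1, bit7=0 (has a 0) -> no => not a false positive
query fox: checks bit0=1, bit6=1 (all 1) -> maybe => FALSE POSITIVE
query owl: checks bit1=0, bit4=0 (has a 0) -> no => not a false positive
False positives (alphabetical): fox

Answer: fox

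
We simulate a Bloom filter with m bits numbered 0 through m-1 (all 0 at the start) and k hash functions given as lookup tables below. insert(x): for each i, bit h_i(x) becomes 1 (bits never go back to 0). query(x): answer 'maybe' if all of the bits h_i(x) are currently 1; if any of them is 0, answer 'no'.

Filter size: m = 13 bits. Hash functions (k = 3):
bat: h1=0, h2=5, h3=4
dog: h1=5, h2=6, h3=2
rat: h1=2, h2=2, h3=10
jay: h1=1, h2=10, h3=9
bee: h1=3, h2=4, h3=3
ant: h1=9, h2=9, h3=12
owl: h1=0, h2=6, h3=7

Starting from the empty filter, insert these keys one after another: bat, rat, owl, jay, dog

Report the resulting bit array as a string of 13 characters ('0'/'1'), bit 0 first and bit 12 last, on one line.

Answer: 1110111101100

Derivation:
Start: bits=0000000000000
After insert 'bat': sets bits 0 4 5 -> bits=1000110000000
After insert 'rat': sets bits 2 10 -> bits=1010110000100
After insert 'owl': sets bits 0 6 7 -> bits=1010111100100
After insert 'jay': sets bits 1 9 10 -> bits=1110111101100
After insert 'dog': sets bits 2 5 6 -> bits=1110111101100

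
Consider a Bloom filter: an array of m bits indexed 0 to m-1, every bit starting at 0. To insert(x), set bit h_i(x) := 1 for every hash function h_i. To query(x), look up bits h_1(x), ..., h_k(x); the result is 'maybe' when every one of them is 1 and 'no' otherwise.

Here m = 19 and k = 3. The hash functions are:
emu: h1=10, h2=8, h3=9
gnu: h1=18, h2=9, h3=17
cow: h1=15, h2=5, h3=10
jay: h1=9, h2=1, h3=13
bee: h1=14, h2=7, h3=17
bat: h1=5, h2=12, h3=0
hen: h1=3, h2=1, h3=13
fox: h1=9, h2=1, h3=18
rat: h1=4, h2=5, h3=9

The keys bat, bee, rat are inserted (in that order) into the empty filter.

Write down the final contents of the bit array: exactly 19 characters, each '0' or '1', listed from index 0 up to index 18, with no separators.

Answer: 1000110101001010010

Derivation:
Start: bits=0000000000000000000
After insert 'bat': sets bits 0 5 12 -> bits=1000010000001000000
After insert 'bee': sets bits 7 14 17 -> bits=1000010100001010010
After insert 'rat': sets bits 4 5 9 -> bits=1000110101001010010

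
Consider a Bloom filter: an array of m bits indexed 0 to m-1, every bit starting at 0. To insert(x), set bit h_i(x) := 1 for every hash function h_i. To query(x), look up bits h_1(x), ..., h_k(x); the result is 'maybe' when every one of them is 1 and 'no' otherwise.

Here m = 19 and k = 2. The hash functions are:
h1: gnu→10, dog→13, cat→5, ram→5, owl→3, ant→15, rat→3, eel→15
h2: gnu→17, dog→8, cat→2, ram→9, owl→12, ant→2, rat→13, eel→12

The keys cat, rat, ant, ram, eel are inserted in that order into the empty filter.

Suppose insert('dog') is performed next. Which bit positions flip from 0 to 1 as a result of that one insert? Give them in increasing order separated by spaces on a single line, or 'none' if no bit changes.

Start: bits=0000000000000000000
After insert 'cat': sets bits 2 5 -> bits=0010010000000000000
After insert 'rat': sets bits 3 13 -> bits=0011010000000100000
After insert 'ant': sets bits 2 15 -> bits=0011010000000101000
After insert 'ram': sets bits 5 9 -> bits=0011010001000101000
After insert 'eel': sets bits 12 15 -> bits=0011010001001101000
insert 'dog' would touch bits 8 13; currently bit8=0, bit13=1
Bits that are 0 among those (would change 0->1): 8

Answer: 8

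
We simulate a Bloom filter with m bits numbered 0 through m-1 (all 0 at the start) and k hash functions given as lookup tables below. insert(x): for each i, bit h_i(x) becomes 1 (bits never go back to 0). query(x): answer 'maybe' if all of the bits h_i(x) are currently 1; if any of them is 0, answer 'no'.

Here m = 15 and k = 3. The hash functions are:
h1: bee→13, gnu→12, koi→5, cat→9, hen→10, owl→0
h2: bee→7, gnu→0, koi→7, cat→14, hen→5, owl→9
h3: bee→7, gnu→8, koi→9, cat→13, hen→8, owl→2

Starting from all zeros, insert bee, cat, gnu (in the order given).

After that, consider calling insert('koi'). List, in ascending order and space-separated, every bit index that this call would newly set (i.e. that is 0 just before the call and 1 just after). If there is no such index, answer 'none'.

Answer: 5

Derivation:
Start: bits=000000000000000
After insert 'bee': sets bits 7 13 -> bits=000000010000010
After insert 'cat': sets bits 9 13 14 -> bits=000000010100011
After insert 'gnu': sets bits 0 8 12 -> bits=100000011100111
insert 'koi' would touch bits 5 7 9; currently bit5=0, bit7=1, bit9=1
Bits that are 0 among those (would change 0->1): 5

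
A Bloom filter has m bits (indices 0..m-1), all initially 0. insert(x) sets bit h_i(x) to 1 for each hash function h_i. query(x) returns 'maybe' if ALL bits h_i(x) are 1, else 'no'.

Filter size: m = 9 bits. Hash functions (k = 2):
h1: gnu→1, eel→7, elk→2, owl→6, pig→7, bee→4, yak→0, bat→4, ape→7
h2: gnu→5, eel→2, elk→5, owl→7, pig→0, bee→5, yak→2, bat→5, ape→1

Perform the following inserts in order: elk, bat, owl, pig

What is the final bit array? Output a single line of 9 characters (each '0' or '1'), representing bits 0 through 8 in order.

Answer: 101011110

Derivation:
Start: bits=000000000
After insert 'elk': sets bits 2 5 -> bits=001001000
After insert 'bat': sets bits 4 5 -> bits=001011000
After insert 'owl': sets bits 6 7 -> bits=001011110
After insert 'pig': sets bits 0 7 -> bits=101011110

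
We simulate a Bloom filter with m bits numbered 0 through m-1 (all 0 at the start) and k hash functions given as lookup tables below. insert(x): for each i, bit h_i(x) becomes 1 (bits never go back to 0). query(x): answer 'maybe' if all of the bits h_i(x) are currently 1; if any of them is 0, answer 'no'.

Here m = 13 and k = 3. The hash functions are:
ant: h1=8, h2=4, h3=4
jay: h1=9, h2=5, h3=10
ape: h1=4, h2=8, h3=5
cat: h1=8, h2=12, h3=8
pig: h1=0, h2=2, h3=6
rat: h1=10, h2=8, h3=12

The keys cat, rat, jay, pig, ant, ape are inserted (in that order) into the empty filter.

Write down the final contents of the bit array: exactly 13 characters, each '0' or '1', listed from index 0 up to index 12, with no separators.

Answer: 1010111011101

Derivation:
Start: bits=0000000000000
After insert 'cat': sets bits 8 12 -> bits=0000000010001
After insert 'rat': sets bits 8 10 12 -> bits=0000000010101
After insert 'jay': sets bits 5 9 10 -> bits=0000010011101
After insert 'pig': sets bits 0 2 6 -> bits=1010011011101
After insert 'ant': sets bits 4 8 -> bits=1010111011101
After insert 'ape': sets bits 4 5 8 -> bits=1010111011101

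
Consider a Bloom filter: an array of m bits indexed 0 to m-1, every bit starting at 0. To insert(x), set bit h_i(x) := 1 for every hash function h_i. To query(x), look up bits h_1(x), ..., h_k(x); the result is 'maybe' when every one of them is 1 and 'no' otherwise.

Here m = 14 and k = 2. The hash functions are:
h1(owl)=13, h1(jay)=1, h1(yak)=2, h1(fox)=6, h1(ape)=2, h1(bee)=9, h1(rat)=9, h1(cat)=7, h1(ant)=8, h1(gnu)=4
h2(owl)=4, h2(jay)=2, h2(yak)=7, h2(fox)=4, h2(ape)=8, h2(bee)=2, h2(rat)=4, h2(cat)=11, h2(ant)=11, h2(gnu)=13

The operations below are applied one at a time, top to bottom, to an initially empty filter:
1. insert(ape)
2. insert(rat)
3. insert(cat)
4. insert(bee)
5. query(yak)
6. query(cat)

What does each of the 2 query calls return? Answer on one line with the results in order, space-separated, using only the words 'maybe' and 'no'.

Answer: maybe maybe

Derivation:
Start: bits=00000000000000
Op 1: insert ape -> sets bits 2 8 -> bits=00100000100000
Op 2: insert rat -> sets bits 4 9 -> bits=00101000110000
Op 3: insert cat -> sets bits 7 11 -> bits=00101001110100
Op 4: insert bee -> sets bits 2 9 -> bits=00101001110100
Op 5: query yak -> checks bit2=1, bit7=1 (all 1) -> maybe
Op 6: query cat -> checks bit7=1, bit11=1 (all 1) -> maybe
Query results in order: maybe maybe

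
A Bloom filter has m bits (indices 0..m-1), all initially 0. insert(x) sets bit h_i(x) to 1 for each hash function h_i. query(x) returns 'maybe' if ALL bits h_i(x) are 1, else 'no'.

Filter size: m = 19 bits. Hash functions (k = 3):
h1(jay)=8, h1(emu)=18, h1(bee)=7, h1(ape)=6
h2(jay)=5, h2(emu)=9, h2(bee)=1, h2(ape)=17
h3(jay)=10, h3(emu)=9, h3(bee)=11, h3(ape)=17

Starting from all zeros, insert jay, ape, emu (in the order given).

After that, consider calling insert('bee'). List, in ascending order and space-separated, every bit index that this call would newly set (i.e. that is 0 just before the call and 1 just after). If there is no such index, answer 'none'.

Start: bits=0000000000000000000
After insert 'jay': sets bits 5 8 10 -> bits=0000010010100000000
After insert 'ape': sets bits 6 17 -> bits=0000011010100000010
After insert 'emu': sets bits 9 18 -> bits=0000011011100000011
insert 'bee' would touch bits 1 7 11; currently bit1=0, bit7=0, bit11=0
Bits that are 0 among those (would change 0->1): 1 7 11

Answer: 1 7 11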